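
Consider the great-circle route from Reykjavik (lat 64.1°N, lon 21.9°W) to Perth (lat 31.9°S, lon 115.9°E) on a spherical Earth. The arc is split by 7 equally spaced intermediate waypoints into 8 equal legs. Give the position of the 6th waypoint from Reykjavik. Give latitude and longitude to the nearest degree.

≈ lat 0°N, lon 101°E

Convert each endpoint to a unit vector on the sphere (x = cos φ cos λ, y = cos φ sin λ, z = sin φ).
The central angle between the endpoints is δ = arccos(p₁·p₂) ≈ 2.419 rad (138.6°).
Interpolate at f = 6/8 with slerp weights a = sin((1−f)δ)/sin δ ≈ 0.860, b = sin(fδ)/sin δ ≈ 1.467.
p = a·p₁ + b·p₂ ≈ (-0.196, 0.981, -0.002); φ = arcsin(p_z) ≈ -0.12°, λ = atan2(p_y, p_x) ≈ 101.29°.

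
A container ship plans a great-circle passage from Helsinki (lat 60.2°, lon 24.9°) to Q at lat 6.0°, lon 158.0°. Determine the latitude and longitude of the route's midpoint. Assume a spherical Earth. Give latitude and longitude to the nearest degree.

Write both endpoints as unit vectors p₁, p₂ with components (cos φ cos λ, cos φ sin λ, sin φ).
The central angle between the endpoints is δ = arccos(p₁·p₂) ≈ 1.820 rad (104.3°).
Interpolate at f = 1/2 with slerp weights a = sin((1−f)δ)/sin δ ≈ 0.815, b = sin(fδ)/sin δ ≈ 0.815.
p = a·p₁ + b·p₂ ≈ (-0.384, 0.474, 0.792); φ = arcsin(p_z) ≈ 52.40°, λ = atan2(p_y, p_x) ≈ 129.01°.

≈ lat 52°, lon 129°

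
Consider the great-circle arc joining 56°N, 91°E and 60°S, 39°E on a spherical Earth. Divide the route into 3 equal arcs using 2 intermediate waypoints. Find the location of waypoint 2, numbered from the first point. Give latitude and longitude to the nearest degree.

From cos δ = sin φ₁ sin φ₂ + cos φ₁ cos φ₂ cos Δλ, the central angle is δ ≈ 2.148 rad (123.1°).
Interpolate at f = 2/3 with slerp weights a = sin((1−f)δ)/sin δ ≈ 0.783, b = sin(fδ)/sin δ ≈ 1.182.
p = a·p₁ + b·p₂ ≈ (0.452, 0.810, -0.374); φ = arcsin(p_z) ≈ -21.97°, λ = atan2(p_y, p_x) ≈ 60.85°.

≈ 22°S, 61°E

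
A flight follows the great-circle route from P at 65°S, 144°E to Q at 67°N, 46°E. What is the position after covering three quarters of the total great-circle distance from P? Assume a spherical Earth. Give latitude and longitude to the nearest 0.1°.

Write both endpoints as unit vectors p₁, p₂ with components (cos φ cos λ, cos φ sin λ, sin φ).
The central angle between the endpoints is δ = arccos(p₁·p₂) ≈ 2.601 rad (149.0°).
Interpolate at f = 3/4 with slerp weights a = sin((1−f)δ)/sin δ ≈ 1.176, b = sin(fδ)/sin δ ≈ 1.804.
p = a·p₁ + b·p₂ ≈ (0.088, 0.799, 0.595); φ = arcsin(p_z) ≈ 36.51°, λ = atan2(p_y, p_x) ≈ 83.74°.

≈ 36.5°N, 83.7°E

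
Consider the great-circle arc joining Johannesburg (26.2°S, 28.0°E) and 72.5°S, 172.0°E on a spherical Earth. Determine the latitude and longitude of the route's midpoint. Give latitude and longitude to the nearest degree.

≈ 64°S, 43°E

Write both endpoints as unit vectors p₁, p₂ with components (cos φ cos λ, cos φ sin λ, sin φ).
The central angle between the endpoints is δ = arccos(p₁·p₂) ≈ 1.367 rad (78.3°).
Interpolate at f = 1/2 with slerp weights a = sin((1−f)δ)/sin δ ≈ 0.645, b = sin(fδ)/sin δ ≈ 0.645.
p = a·p₁ + b·p₂ ≈ (0.319, 0.299, -0.900); φ = arcsin(p_z) ≈ -64.10°, λ = atan2(p_y, p_x) ≈ 43.12°.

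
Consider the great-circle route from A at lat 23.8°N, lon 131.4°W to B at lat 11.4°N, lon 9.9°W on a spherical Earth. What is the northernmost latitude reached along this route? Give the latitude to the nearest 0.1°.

≈ 33.9°N

The great circle lies in the plane with unit normal n̂ = (p₁ × p₂)/|p₁ × p₂|.
Here n̂_z ≈ +0.830; the vertex latitude is φ_max = arccos|n̂_z| ≈ 33.9°.
Check via Clairaut: cos φ_max = |cos φ₁| · sin C = cos(23.8°)·sin(65.1°) ≈ 0.830, again giving ≈ 33.9°.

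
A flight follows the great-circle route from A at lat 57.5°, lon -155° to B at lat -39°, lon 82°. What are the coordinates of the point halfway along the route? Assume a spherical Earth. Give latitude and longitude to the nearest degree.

Convert each endpoint to a unit vector on the sphere (x = cos φ cos λ, y = cos φ sin λ, z = sin φ).
The central angle between the endpoints is δ = arccos(p₁·p₂) ≈ 2.431 rad (139.3°).
Interpolate at f = 1/2 with slerp weights a = sin((1−f)δ)/sin δ ≈ 1.438, b = sin(fδ)/sin δ ≈ 1.438.
p = a·p₁ + b·p₂ ≈ (-0.545, 0.780, 0.308); φ = arcsin(p_z) ≈ 17.93°, λ = atan2(p_y, p_x) ≈ 124.92°.

≈ lat 18°, lon 125°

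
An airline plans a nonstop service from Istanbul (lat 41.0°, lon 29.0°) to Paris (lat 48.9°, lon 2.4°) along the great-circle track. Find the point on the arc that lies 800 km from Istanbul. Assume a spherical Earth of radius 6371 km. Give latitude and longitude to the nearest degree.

Write both endpoints as unit vectors p₁, p₂ with components (cos φ cos λ, cos φ sin λ, sin φ).
The central angle between the endpoints is δ = arccos(p₁·p₂) ≈ 0.354 rad (20.3°). The total great-circle distance is δ·R ≈ 0.354 × 6371 ≈ 2255 km, so the target fraction is f = 800/2255 ≈ 0.355.
Interpolate at f ≈ 0.355 with slerp weights a = sin((1−f)δ)/sin δ ≈ 0.653, b = sin(fδ)/sin δ ≈ 0.361.
p = a·p₁ + b·p₂ ≈ (0.668, 0.249, 0.701); φ = arcsin(p_z) ≈ 44.49°, λ = atan2(p_y, p_x) ≈ 20.43°.

≈ lat 44°, lon 20°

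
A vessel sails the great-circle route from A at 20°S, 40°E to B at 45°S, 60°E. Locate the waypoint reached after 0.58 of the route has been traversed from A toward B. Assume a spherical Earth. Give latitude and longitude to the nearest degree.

The haversine formula gives a central angle δ ≈ 0.523 rad (30.0°) between the endpoints.
Interpolate at f = 0.58 with slerp weights a = sin((1−f)δ)/sin δ ≈ 0.436, b = sin(fδ)/sin δ ≈ 0.598.
p = a·p₁ + b·p₂ ≈ (0.525, 0.630, -0.572); φ = arcsin(p_z) ≈ -34.90°, λ = atan2(p_y, p_x) ≈ 50.16°.

≈ 35°S, 50°E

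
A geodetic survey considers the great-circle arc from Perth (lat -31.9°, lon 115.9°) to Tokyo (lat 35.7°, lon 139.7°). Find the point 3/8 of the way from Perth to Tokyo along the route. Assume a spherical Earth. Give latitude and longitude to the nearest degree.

≈ lat -7°, lon 125°

Write both endpoints as unit vectors p₁, p₂ with components (cos φ cos λ, cos φ sin λ, sin φ).
The central angle between the endpoints is δ = arccos(p₁·p₂) ≈ 1.242 rad (71.2°).
Interpolate at f = 3/8 with slerp weights a = sin((1−f)δ)/sin δ ≈ 0.740, b = sin(fδ)/sin δ ≈ 0.475.
p = a·p₁ + b·p₂ ≈ (-0.569, 0.815, -0.114); φ = arcsin(p_z) ≈ -6.56°, λ = atan2(p_y, p_x) ≈ 124.91°.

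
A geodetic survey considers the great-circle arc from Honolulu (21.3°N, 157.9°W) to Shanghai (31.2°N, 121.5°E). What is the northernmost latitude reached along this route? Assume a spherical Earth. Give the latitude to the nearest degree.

≈ 34°N

The great circle lies in the plane with unit normal n̂ = (p₁ × p₂)/|p₁ × p₂|.
Here n̂_z ≈ -0.829; the vertex latitude is φ_max = arccos|n̂_z| ≈ 34.0°.
Check via Clairaut: cos φ_max = |cos φ₁| · sin C = cos(21.3°)·sin(62.9°) ≈ 0.829, again giving ≈ 34.0°.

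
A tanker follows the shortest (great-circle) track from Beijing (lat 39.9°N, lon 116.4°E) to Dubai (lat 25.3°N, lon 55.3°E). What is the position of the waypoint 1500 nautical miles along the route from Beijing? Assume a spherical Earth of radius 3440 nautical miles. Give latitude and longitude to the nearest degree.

≈ lat 37°N, lon 85°E

Write both endpoints as unit vectors p₁, p₂ with components (cos φ cos λ, cos φ sin λ, sin φ).
The central angle between the endpoints is δ = arccos(p₁·p₂) ≈ 0.916 rad (52.5°). The total great-circle distance is δ·R ≈ 0.916 × 3440 ≈ 3150 nmi, so the target fraction is f = 1500/3150 ≈ 0.476.
Interpolate at f ≈ 0.476 with slerp weights a = sin((1−f)δ)/sin δ ≈ 0.582, b = sin(fδ)/sin δ ≈ 0.533.
p = a·p₁ + b·p₂ ≈ (0.076, 0.796, 0.601); φ = arcsin(p_z) ≈ 36.93°, λ = atan2(p_y, p_x) ≈ 84.57°.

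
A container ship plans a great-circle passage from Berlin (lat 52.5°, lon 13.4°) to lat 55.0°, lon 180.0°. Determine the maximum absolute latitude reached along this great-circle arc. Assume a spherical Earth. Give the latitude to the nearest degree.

≈ 85°

The great circle lies in the plane with unit normal n̂ = (p₁ × p₂)/|p₁ × p₂|.
Here n̂_z ≈ +0.085; the vertex latitude is φ_max = arccos|n̂_z| ≈ 85.1°.
Check via Clairaut: cos φ_max = |cos φ₁| · sin C = cos(52.5°)·sin(8.0°) ≈ 0.085, again giving ≈ 85.1°.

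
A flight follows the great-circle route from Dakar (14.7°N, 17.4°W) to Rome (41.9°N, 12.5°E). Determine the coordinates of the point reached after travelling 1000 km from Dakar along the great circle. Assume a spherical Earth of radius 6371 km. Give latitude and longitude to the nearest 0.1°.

≈ (21.7°N, 11.5°W)

Write both endpoints as unit vectors p₁, p₂ with components (cos φ cos λ, cos φ sin λ, sin φ).
The central angle between the endpoints is δ = arccos(p₁·p₂) ≈ 0.654 rad (37.5°). The total great-circle distance is δ·R ≈ 0.654 × 6371 ≈ 4167 km, so the target fraction is f = 1000/4167 ≈ 0.240.
Interpolate at f ≈ 0.240 with slerp weights a = sin((1−f)δ)/sin δ ≈ 0.784, b = sin(fδ)/sin δ ≈ 0.257.
p = a·p₁ + b·p₂ ≈ (0.910, -0.185, 0.370); φ = arcsin(p_z) ≈ 21.74°, λ = atan2(p_y, p_x) ≈ -11.51°.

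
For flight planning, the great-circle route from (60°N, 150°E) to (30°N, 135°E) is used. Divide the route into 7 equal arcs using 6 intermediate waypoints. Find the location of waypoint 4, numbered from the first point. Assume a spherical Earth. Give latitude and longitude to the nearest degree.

≈ (43°N, 140°E)

Write both endpoints as unit vectors p₁, p₂ with components (cos φ cos λ, cos φ sin λ, sin φ).
The central angle between the endpoints is δ = arccos(p₁·p₂) ≈ 0.552 rad (31.6°).
Interpolate at f = 4/7 with slerp weights a = sin((1−f)δ)/sin δ ≈ 0.447, b = sin(fδ)/sin δ ≈ 0.592.
p = a·p₁ + b·p₂ ≈ (-0.556, 0.474, 0.683); φ = arcsin(p_z) ≈ 43.07°, λ = atan2(p_y, p_x) ≈ 139.54°.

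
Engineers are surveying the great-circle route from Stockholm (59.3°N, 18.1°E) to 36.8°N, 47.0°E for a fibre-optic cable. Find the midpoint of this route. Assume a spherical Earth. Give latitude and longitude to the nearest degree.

Write both endpoints as unit vectors p₁, p₂ with components (cos φ cos λ, cos φ sin λ, sin φ).
The central angle between the endpoints is δ = arccos(p₁·p₂) ≈ 0.510 rad (29.2°).
Interpolate at f = 1/2 with slerp weights a = sin((1−f)δ)/sin δ ≈ 0.517, b = sin(fδ)/sin δ ≈ 0.517.
p = a·p₁ + b·p₂ ≈ (0.533, 0.385, 0.754); φ = arcsin(p_z) ≈ 48.92°, λ = atan2(p_y, p_x) ≈ 35.81°.

≈ 49°N, 36°E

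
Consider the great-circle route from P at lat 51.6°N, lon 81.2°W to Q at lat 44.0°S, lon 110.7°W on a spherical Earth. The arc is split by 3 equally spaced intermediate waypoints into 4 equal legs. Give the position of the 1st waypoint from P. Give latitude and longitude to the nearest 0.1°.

≈ lat 28.0°N, lon 91.0°W

Convert each endpoint to a unit vector on the sphere (x = cos φ cos λ, y = cos φ sin λ, z = sin φ).
The central angle between the endpoints is δ = arccos(p₁·p₂) ≈ 1.727 rad (98.9°).
Interpolate at f = 1/4 with slerp weights a = sin((1−f)δ)/sin δ ≈ 0.974, b = sin(fδ)/sin δ ≈ 0.424.
p = a·p₁ + b·p₂ ≈ (-0.015, -0.883, 0.469); φ = arcsin(p_z) ≈ 27.98°, λ = atan2(p_y, p_x) ≈ -90.98°.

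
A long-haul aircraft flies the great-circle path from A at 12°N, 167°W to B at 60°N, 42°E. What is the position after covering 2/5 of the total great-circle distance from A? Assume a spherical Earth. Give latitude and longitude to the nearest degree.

Convert each endpoint to a unit vector on the sphere (x = cos φ cos λ, y = cos φ sin λ, z = sin φ).
The central angle between the endpoints is δ = arccos(p₁·p₂) ≈ 1.821 rad (104.3°).
Interpolate at f = 2/5 with slerp weights a = sin((1−f)δ)/sin δ ≈ 0.916, b = sin(fδ)/sin δ ≈ 0.687.
p = a·p₁ + b·p₂ ≈ (-0.618, 0.028, 0.786); φ = arcsin(p_z) ≈ 51.78°, λ = atan2(p_y, p_x) ≈ 177.38°.

≈ 52°N, 177°E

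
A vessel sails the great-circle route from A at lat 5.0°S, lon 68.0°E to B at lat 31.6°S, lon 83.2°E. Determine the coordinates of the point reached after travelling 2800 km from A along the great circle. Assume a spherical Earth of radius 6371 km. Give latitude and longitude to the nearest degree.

≈ lat 27°S, lon 80°E

Write both endpoints as unit vectors p₁, p₂ with components (cos φ cos λ, cos φ sin λ, sin φ).
The central angle between the endpoints is δ = arccos(p₁·p₂) ≈ 0.527 rad (30.2°). The total great-circle distance is δ·R ≈ 0.527 × 6371 ≈ 3356 km, so the target fraction is f = 2800/3356 ≈ 0.834.
Interpolate at f ≈ 0.834 with slerp weights a = sin((1−f)δ)/sin δ ≈ 0.173, b = sin(fδ)/sin δ ≈ 0.846.
p = a·p₁ + b·p₂ ≈ (0.150, 0.876, -0.459); φ = arcsin(p_z) ≈ -27.30°, λ = atan2(p_y, p_x) ≈ 80.28°.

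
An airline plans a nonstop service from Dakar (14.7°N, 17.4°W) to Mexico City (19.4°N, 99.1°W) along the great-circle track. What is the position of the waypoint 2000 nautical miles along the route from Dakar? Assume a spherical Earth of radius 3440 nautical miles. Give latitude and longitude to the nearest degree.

Convert each endpoint to a unit vector on the sphere (x = cos φ cos λ, y = cos φ sin λ, z = sin φ).
The central angle between the endpoints is δ = arccos(p₁·p₂) ≈ 1.353 rad (77.5°). The total great-circle distance is δ·R ≈ 1.353 × 3440 ≈ 4655 nmi, so the target fraction is f = 2000/4655 ≈ 0.430.
Interpolate at f ≈ 0.430 with slerp weights a = sin((1−f)δ)/sin δ ≈ 0.714, b = sin(fδ)/sin δ ≈ 0.562.
p = a·p₁ + b·p₂ ≈ (0.575, -0.730, 0.368); φ = arcsin(p_z) ≈ 21.60°, λ = atan2(p_y, p_x) ≈ -51.78°.

≈ 22°N, 52°W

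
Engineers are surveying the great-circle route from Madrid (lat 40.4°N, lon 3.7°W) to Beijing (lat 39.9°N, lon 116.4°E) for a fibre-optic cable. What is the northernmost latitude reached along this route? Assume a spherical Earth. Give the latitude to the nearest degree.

≈ 59°N

The great circle lies in the plane with unit normal n̂ = (p₁ × p₂)/|p₁ × p₂|.
Here n̂_z ≈ +0.509; the vertex latitude is φ_max = arccos|n̂_z| ≈ 59.4°.
Check via Clairaut: cos φ_max = |cos φ₁| · sin C = cos(40.4°)·sin(42.0°) ≈ 0.509, again giving ≈ 59.4°.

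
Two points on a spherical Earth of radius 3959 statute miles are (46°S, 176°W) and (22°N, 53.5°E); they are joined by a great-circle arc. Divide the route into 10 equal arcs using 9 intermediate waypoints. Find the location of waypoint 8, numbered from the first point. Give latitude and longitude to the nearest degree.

Convert each endpoint to a unit vector on the sphere (x = cos φ cos λ, y = cos φ sin λ, z = sin φ).
The central angle between the endpoints is δ = arccos(p₁·p₂) ≈ 2.329 rad (133.5°).
Interpolate at f = 8/10 with slerp weights a = sin((1−f)δ)/sin δ ≈ 0.619, b = sin(fδ)/sin δ ≈ 1.319.
p = a·p₁ + b·p₂ ≈ (0.299, 0.953, 0.049); φ = arcsin(p_z) ≈ 2.81°, λ = atan2(p_y, p_x) ≈ 72.60°.

≈ (3°N, 73°E)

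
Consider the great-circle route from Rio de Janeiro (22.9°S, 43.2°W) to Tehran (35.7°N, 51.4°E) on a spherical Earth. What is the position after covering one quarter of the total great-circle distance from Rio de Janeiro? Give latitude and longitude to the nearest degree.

Convert each endpoint to a unit vector on the sphere (x = cos φ cos λ, y = cos φ sin λ, z = sin φ).
The central angle between the endpoints is δ = arccos(p₁·p₂) ≈ 1.862 rad (106.7°).
Interpolate at f = 1/4 with slerp weights a = sin((1−f)δ)/sin δ ≈ 1.028, b = sin(fδ)/sin δ ≈ 0.469.
p = a·p₁ + b·p₂ ≈ (0.928, -0.351, -0.127); φ = arcsin(p_z) ≈ -7.27°, λ = atan2(p_y, p_x) ≈ -20.72°.

≈ 7°S, 21°W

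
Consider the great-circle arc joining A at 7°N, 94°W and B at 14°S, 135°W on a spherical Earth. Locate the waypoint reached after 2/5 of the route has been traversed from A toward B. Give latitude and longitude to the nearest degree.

≈ 2°S, 110°W

Write both endpoints as unit vectors p₁, p₂ with components (cos φ cos λ, cos φ sin λ, sin φ).
The central angle between the endpoints is δ = arccos(p₁·p₂) ≈ 0.799 rad (45.8°).
Interpolate at f = 2/5 with slerp weights a = sin((1−f)δ)/sin δ ≈ 0.644, b = sin(fδ)/sin δ ≈ 0.438.
p = a·p₁ + b·p₂ ≈ (-0.345, -0.938, -0.028); φ = arcsin(p_z) ≈ -1.58°, λ = atan2(p_y, p_x) ≈ -110.21°.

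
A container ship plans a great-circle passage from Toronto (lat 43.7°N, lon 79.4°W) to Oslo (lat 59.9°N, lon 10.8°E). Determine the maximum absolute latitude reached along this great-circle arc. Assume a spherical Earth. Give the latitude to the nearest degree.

The great circle lies in the plane with unit normal n̂ = (p₁ × p₂)/|p₁ × p₂|.
Here n̂_z ≈ +0.452; the vertex latitude is φ_max = arccos|n̂_z| ≈ 63.1°.

≈ 63°N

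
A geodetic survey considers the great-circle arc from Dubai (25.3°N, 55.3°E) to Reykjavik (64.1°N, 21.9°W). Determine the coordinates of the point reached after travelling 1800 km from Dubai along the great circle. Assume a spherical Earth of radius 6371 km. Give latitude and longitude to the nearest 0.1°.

≈ (39.1°N, 45.3°E)

The haversine formula gives a central angle δ ≈ 1.079 rad (61.8°) between the endpoints. The total great-circle distance is δ·R ≈ 1.079 × 6371 ≈ 6876 km, so the target fraction is f = 1800/6876 ≈ 0.262.
Interpolate at f ≈ 0.262 with slerp weights a = sin((1−f)δ)/sin δ ≈ 0.811, b = sin(fδ)/sin δ ≈ 0.316.
p = a·p₁ + b·p₂ ≈ (0.546, 0.551, 0.631); φ = arcsin(p_z) ≈ 39.13°, λ = atan2(p_y, p_x) ≈ 45.30°.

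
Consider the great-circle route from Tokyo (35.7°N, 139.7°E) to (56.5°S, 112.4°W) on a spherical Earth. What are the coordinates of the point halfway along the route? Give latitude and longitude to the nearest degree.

From cos δ = sin φ₁ sin φ₂ + cos φ₁ cos φ₂ cos Δλ, the central angle is δ ≈ 2.245 rad (128.6°).
Interpolate at f = 1/2 with slerp weights a = sin((1−f)δ)/sin δ ≈ 1.154, b = sin(fδ)/sin δ ≈ 1.154.
p = a·p₁ + b·p₂ ≈ (-0.957, 0.017, -0.289); φ = arcsin(p_z) ≈ -16.79°, λ = atan2(p_y, p_x) ≈ 178.97°.

≈ (17°S, 179°E)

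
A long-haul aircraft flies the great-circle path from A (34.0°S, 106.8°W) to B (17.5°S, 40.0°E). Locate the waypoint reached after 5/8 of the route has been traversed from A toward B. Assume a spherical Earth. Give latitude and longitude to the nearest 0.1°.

≈ (51.9°S, 3.4°E)

Convert each endpoint to a unit vector on the sphere (x = cos φ cos λ, y = cos φ sin λ, z = sin φ).
The central angle between the endpoints is δ = arccos(p₁·p₂) ≈ 2.087 rad (119.6°).
Interpolate at f = 5/8 with slerp weights a = sin((1−f)δ)/sin δ ≈ 0.811, b = sin(fδ)/sin δ ≈ 1.109.
p = a·p₁ + b·p₂ ≈ (0.616, 0.037, -0.787); φ = arcsin(p_z) ≈ -51.89°, λ = atan2(p_y, p_x) ≈ 3.39°.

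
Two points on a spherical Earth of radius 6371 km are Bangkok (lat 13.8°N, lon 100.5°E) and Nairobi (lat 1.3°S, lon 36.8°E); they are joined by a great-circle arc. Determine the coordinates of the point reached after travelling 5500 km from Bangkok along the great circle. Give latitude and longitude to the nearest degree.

From cos δ = sin φ₁ sin φ₂ + cos φ₁ cos φ₂ cos Δλ, the central angle is δ ≈ 1.132 rad (64.9°). The total great-circle distance is δ·R ≈ 1.132 × 6371 ≈ 7213 km, so the target fraction is f = 5500/7213 ≈ 0.763.
Interpolate at f ≈ 0.763 with slerp weights a = sin((1−f)δ)/sin δ ≈ 0.293, b = sin(fδ)/sin δ ≈ 0.839.
p = a·p₁ + b·p₂ ≈ (0.620, 0.783, 0.051); φ = arcsin(p_z) ≈ 2.92°, λ = atan2(p_y, p_x) ≈ 51.62°.

≈ lat 3°N, lon 52°E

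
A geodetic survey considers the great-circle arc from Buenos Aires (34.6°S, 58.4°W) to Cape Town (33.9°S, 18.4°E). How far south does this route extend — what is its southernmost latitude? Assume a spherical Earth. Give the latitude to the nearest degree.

The great circle lies in the plane with unit normal n̂ = (p₁ × p₂)/|p₁ × p₂|.
Here n̂_z ≈ +0.755; the vertex latitude is φ_max = arccos|n̂_z| ≈ 41.0°.
Check via Clairaut: cos φ_max = |cos φ₁| · sin C = cos(34.6°)·sin(113.5°) ≈ 0.755, again giving ≈ 41.0°.

≈ 41°S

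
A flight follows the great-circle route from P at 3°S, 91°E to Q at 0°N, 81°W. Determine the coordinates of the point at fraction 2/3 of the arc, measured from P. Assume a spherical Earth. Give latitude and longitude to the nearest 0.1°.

The haversine formula gives a central angle δ ≈ 2.993 rad (171.5°) between the endpoints.
Interpolate at f = 2/3 with slerp weights a = sin((1−f)δ)/sin δ ≈ 5.657, b = sin(fδ)/sin δ ≈ 6.137.
p = a·p₁ + b·p₂ ≈ (0.861, -0.413, -0.296); φ = arcsin(p_z) ≈ -17.22°, λ = atan2(p_y, p_x) ≈ -25.60°.

≈ 17.2°S, 25.6°W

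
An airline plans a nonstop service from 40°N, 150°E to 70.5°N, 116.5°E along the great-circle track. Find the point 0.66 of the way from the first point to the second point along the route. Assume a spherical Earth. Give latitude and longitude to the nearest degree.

From cos δ = sin φ₁ sin φ₂ + cos φ₁ cos φ₂ cos Δλ, the central angle is δ ≈ 0.611 rad (35.0°).
Interpolate at f = 0.66 with slerp weights a = sin((1−f)δ)/sin δ ≈ 0.360, b = sin(fδ)/sin δ ≈ 0.684.
p = a·p₁ + b·p₂ ≈ (-0.340, 0.342, 0.876); φ = arcsin(p_z) ≈ 61.15°, λ = atan2(p_y, p_x) ≈ 134.86°.

≈ 61°N, 135°E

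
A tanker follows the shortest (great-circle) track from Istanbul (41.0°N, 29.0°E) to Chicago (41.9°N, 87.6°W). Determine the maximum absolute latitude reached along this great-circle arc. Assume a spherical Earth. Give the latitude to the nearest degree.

The great circle lies in the plane with unit normal n̂ = (p₁ × p₂)/|p₁ × p₂|.
Here n̂_z ≈ -0.511; the vertex latitude is φ_max = arccos|n̂_z| ≈ 59.3°.
Check via Clairaut: cos φ_max = |cos φ₁| · sin C = cos(41.0°)·sin(42.6°) ≈ 0.511, again giving ≈ 59.3°.

≈ 59°N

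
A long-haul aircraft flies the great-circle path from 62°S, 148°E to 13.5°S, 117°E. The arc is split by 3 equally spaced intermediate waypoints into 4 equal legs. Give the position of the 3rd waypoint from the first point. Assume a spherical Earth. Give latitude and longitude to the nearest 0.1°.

≈ 26.2°S, 121.4°E

Write both endpoints as unit vectors p₁, p₂ with components (cos φ cos λ, cos φ sin λ, sin φ).
The central angle between the endpoints is δ = arccos(p₁·p₂) ≈ 0.931 rad (53.3°).
Interpolate at f = 3/4 with slerp weights a = sin((1−f)δ)/sin δ ≈ 0.287, b = sin(fδ)/sin δ ≈ 0.801.
p = a·p₁ + b·p₂ ≈ (-0.468, 0.766, -0.441); φ = arcsin(p_z) ≈ -26.16°, λ = atan2(p_y, p_x) ≈ 121.44°.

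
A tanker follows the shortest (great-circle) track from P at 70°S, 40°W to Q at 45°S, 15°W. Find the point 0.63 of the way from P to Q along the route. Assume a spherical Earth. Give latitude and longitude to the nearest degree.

≈ 55°S, 20°W

From cos δ = sin φ₁ sin φ₂ + cos φ₁ cos φ₂ cos Δλ, the central angle is δ ≈ 0.487 rad (27.9°).
Interpolate at f = 0.63 with slerp weights a = sin((1−f)δ)/sin δ ≈ 0.383, b = sin(fδ)/sin δ ≈ 0.645.
p = a·p₁ + b·p₂ ≈ (0.541, -0.202, -0.816); φ = arcsin(p_z) ≈ -54.71°, λ = atan2(p_y, p_x) ≈ -20.50°.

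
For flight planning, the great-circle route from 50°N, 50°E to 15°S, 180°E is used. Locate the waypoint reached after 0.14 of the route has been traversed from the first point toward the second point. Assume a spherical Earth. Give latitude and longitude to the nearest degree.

≈ 54°N, 78°E

Write both endpoints as unit vectors p₁, p₂ with components (cos φ cos λ, cos φ sin λ, sin φ).
The central angle between the endpoints is δ = arccos(p₁·p₂) ≈ 2.211 rad (126.7°).
Interpolate at f = 0.14 with slerp weights a = sin((1−f)δ)/sin δ ≈ 1.179, b = sin(fδ)/sin δ ≈ 0.380.
p = a·p₁ + b·p₂ ≈ (0.120, 0.581, 0.805); φ = arcsin(p_z) ≈ 53.62°, λ = atan2(p_y, p_x) ≈ 78.29°.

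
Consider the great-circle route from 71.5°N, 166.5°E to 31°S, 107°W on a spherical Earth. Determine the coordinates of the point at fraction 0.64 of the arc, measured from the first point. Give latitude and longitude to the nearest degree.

Write both endpoints as unit vectors p₁, p₂ with components (cos φ cos λ, cos φ sin λ, sin φ).
The central angle between the endpoints is δ = arccos(p₁·p₂) ≈ 2.062 rad (118.2°).
Interpolate at f = 0.64 with slerp weights a = sin((1−f)δ)/sin δ ≈ 0.767, b = sin(fδ)/sin δ ≈ 1.099.
p = a·p₁ + b·p₂ ≈ (-0.512, -0.844, 0.161); φ = arcsin(p_z) ≈ 9.28°, λ = atan2(p_y, p_x) ≈ -121.24°.

≈ 9°N, 121°W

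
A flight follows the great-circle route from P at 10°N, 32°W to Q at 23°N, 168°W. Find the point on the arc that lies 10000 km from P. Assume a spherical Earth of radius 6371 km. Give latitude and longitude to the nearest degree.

≈ 37°N, 130°W

Convert each endpoint to a unit vector on the sphere (x = cos φ cos λ, y = cos φ sin λ, z = sin φ).
The central angle between the endpoints is δ = arccos(p₁·p₂) ≈ 2.195 rad (125.7°). The total great-circle distance is δ·R ≈ 2.195 × 6371 ≈ 13983 km, so the target fraction is f = 10000/13983 ≈ 0.715.
Interpolate at f ≈ 0.715 with slerp weights a = sin((1−f)δ)/sin δ ≈ 0.721, b = sin(fδ)/sin δ ≈ 1.232.
p = a·p₁ + b·p₂ ≈ (-0.507, -0.612, 0.607); φ = arcsin(p_z) ≈ 37.35°, λ = atan2(p_y, p_x) ≈ -129.65°.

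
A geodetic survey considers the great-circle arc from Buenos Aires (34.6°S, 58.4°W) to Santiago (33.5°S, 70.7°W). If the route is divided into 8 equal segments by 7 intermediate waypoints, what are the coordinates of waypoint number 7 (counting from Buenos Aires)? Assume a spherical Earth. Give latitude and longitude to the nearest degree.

Convert each endpoint to a unit vector on the sphere (x = cos φ cos λ, y = cos φ sin λ, z = sin φ).
The central angle between the endpoints is δ = arccos(p₁·p₂) ≈ 0.179 rad (10.2°).
Interpolate at f = 7/8 with slerp weights a = sin((1−f)δ)/sin δ ≈ 0.126, b = sin(fδ)/sin δ ≈ 0.876.
p = a·p₁ + b·p₂ ≈ (0.296, -0.778, -0.555); φ = arcsin(p_z) ≈ -33.70°, λ = atan2(p_y, p_x) ≈ -69.18°.

≈ 34°S, 69°W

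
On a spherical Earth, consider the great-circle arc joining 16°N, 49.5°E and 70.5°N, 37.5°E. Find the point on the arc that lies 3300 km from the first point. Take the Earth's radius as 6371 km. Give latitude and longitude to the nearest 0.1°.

≈ 45.5°N, 46.1°E

The haversine formula gives a central angle δ ≈ 0.960 rad (55.0°) between the endpoints. The total great-circle distance is δ·R ≈ 0.960 × 6371 ≈ 6115 km, so the target fraction is f = 3300/6115 ≈ 0.540.
Interpolate at f ≈ 0.540 with slerp weights a = sin((1−f)δ)/sin δ ≈ 0.522, b = sin(fδ)/sin δ ≈ 0.604.
p = a·p₁ + b·p₂ ≈ (0.486, 0.504, 0.714); φ = arcsin(p_z) ≈ 45.54°, λ = atan2(p_y, p_x) ≈ 46.07°.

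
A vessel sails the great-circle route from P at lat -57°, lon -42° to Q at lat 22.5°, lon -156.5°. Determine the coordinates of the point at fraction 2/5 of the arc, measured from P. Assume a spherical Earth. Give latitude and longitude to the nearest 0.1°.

Write both endpoints as unit vectors p₁, p₂ with components (cos φ cos λ, cos φ sin λ, sin φ).
The central angle between the endpoints is δ = arccos(p₁·p₂) ≈ 2.129 rad (122.0°).
Interpolate at f = 2/5 with slerp weights a = sin((1−f)δ)/sin δ ≈ 1.129, b = sin(fδ)/sin δ ≈ 0.887.
p = a·p₁ + b·p₂ ≈ (-0.295, -0.738, -0.607); φ = arcsin(p_z) ≈ -37.38°, λ = atan2(p_y, p_x) ≈ -111.77°.

≈ lat -37.4°, lon -111.8°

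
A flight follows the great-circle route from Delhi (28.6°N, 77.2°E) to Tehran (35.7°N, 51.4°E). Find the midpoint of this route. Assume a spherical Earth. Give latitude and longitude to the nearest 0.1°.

≈ 32.8°N, 64.8°E

Convert each endpoint to a unit vector on the sphere (x = cos φ cos λ, y = cos φ sin λ, z = sin φ).
The central angle between the endpoints is δ = arccos(p₁·p₂) ≈ 0.399 rad (22.9°).
Interpolate at f = 1/2 with slerp weights a = sin((1−f)δ)/sin δ ≈ 0.510, b = sin(fδ)/sin δ ≈ 0.510.
p = a·p₁ + b·p₂ ≈ (0.358, 0.761, 0.542); φ = arcsin(p_z) ≈ 32.81°, λ = atan2(p_y, p_x) ≈ 64.81°.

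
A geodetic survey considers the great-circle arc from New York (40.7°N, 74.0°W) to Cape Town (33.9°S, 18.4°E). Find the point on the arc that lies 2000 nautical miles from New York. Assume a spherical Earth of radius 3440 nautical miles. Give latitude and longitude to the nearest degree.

The haversine formula gives a central angle δ ≈ 1.971 rad (113.0°) between the endpoints. The total great-circle distance is δ·R ≈ 1.971 × 3440 ≈ 6782 nmi, so the target fraction is f = 2000/6782 ≈ 0.295.
Interpolate at f ≈ 0.295 with slerp weights a = sin((1−f)δ)/sin δ ≈ 1.068, b = sin(fδ)/sin δ ≈ 0.596.
p = a·p₁ + b·p₂ ≈ (0.693, -0.622, 0.364); φ = arcsin(p_z) ≈ 21.35°, λ = atan2(p_y, p_x) ≈ -41.92°.

≈ (21°N, 42°W)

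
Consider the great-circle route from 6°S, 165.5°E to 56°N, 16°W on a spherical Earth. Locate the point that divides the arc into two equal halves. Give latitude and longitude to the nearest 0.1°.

≈ 59.0°N, 167.4°E

Write both endpoints as unit vectors p₁, p₂ with components (cos φ cos λ, cos φ sin λ, sin φ).
The central angle between the endpoints is δ = arccos(p₁·p₂) ≈ 2.269 rad (130.0°).
Interpolate at f = 1/2 with slerp weights a = sin((1−f)δ)/sin δ ≈ 1.183, b = sin(fδ)/sin δ ≈ 1.183.
p = a·p₁ + b·p₂ ≈ (-0.503, 0.112, 0.857); φ = arcsin(p_z) ≈ 58.97°, λ = atan2(p_y, p_x) ≈ 167.43°.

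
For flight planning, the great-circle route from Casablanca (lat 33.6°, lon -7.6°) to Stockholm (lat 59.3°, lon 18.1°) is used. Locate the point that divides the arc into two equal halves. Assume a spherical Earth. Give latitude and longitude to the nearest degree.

≈ lat 47°, lon 2°

From cos δ = sin φ₁ sin φ₂ + cos φ₁ cos φ₂ cos Δλ, the central angle is δ ≈ 0.537 rad (30.8°).
Interpolate at f = 1/2 with slerp weights a = sin((1−f)δ)/sin δ ≈ 0.519, b = sin(fδ)/sin δ ≈ 0.519.
p = a·p₁ + b·p₂ ≈ (0.680, 0.025, 0.733); φ = arcsin(p_z) ≈ 47.13°, λ = atan2(p_y, p_x) ≈ 2.12°.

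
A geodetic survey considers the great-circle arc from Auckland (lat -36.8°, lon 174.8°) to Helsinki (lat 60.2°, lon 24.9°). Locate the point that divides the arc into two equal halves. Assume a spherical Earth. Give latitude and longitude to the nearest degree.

Convert each endpoint to a unit vector on the sphere (x = cos φ cos λ, y = cos φ sin λ, z = sin φ).
The central angle between the endpoints is δ = arccos(p₁·p₂) ≈ 2.614 rad (149.8°).
Interpolate at f = 1/2 with slerp weights a = sin((1−f)δ)/sin δ ≈ 1.918, b = sin(fδ)/sin δ ≈ 1.918.
p = a·p₁ + b·p₂ ≈ (-0.665, 0.541, 0.515); φ = arcsin(p_z) ≈ 31.03°, λ = atan2(p_y, p_x) ≈ 140.89°.

≈ lat 31°, lon 141°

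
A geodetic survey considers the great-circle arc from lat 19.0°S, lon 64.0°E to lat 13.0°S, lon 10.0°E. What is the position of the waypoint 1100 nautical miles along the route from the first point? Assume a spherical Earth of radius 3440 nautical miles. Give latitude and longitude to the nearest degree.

≈ lat 19°S, lon 45°E

The haversine formula gives a central angle δ ≈ 0.909 rad (52.1°) between the endpoints. The total great-circle distance is δ·R ≈ 0.909 × 3440 ≈ 3126 nmi, so the target fraction is f = 1100/3126 ≈ 0.352.
Interpolate at f ≈ 0.352 with slerp weights a = sin((1−f)δ)/sin δ ≈ 0.704, b = sin(fδ)/sin δ ≈ 0.399.
p = a·p₁ + b·p₂ ≈ (0.674, 0.666, -0.319); φ = arcsin(p_z) ≈ -18.60°, λ = atan2(p_y, p_x) ≈ 44.64°.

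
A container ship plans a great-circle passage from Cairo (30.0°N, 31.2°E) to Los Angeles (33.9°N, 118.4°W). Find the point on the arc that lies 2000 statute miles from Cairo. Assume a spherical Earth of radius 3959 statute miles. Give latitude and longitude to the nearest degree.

≈ (54°N, 9°E)

From cos δ = sin φ₁ sin φ₂ + cos φ₁ cos φ₂ cos Δλ, the central angle is δ ≈ 1.919 rad (109.9°). The total great-circle distance is δ·R ≈ 1.919 × 3959 ≈ 7597 mi, so the target fraction is f = 2000/7597 ≈ 0.263.
Interpolate at f ≈ 0.263 with slerp weights a = sin((1−f)δ)/sin δ ≈ 1.051, b = sin(fδ)/sin δ ≈ 0.515.
p = a·p₁ + b·p₂ ≈ (0.575, 0.095, 0.813); φ = arcsin(p_z) ≈ 54.34°, λ = atan2(p_y, p_x) ≈ 9.43°.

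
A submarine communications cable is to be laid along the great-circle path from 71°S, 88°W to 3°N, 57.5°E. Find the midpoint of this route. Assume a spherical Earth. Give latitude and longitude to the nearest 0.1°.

Convert each endpoint to a unit vector on the sphere (x = cos φ cos λ, y = cos φ sin λ, z = sin φ).
The central angle between the endpoints is δ = arccos(p₁·p₂) ≈ 1.894 rad (108.5°).
Interpolate at f = 1/2 with slerp weights a = sin((1−f)δ)/sin δ ≈ 0.856, b = sin(fδ)/sin δ ≈ 0.856.
p = a·p₁ + b·p₂ ≈ (0.469, 0.442, -0.764); φ = arcsin(p_z) ≈ -49.86°, λ = atan2(p_y, p_x) ≈ 43.33°.

≈ 49.9°S, 43.3°E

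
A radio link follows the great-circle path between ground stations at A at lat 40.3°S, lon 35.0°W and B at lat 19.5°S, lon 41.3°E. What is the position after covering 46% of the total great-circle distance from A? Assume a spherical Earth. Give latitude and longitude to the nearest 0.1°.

≈ lat 37.0°S, lon 4.7°E

The haversine formula gives a central angle δ ≈ 1.174 rad (67.3°) between the endpoints.
Interpolate at f = 0.46 with slerp weights a = sin((1−f)δ)/sin δ ≈ 0.642, b = sin(fδ)/sin δ ≈ 0.558.
p = a·p₁ + b·p₂ ≈ (0.796, 0.066, -0.602); φ = arcsin(p_z) ≈ -36.98°, λ = atan2(p_y, p_x) ≈ 4.73°.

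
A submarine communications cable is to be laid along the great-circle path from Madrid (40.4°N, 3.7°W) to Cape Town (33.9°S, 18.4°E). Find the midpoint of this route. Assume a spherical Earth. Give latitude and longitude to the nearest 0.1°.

≈ (3.3°N, 7.8°E)

Write both endpoints as unit vectors p₁, p₂ with components (cos φ cos λ, cos φ sin λ, sin φ).
The central angle between the endpoints is δ = arccos(p₁·p₂) ≈ 1.345 rad (77.0°).
Interpolate at f = 1/2 with slerp weights a = sin((1−f)δ)/sin δ ≈ 0.639, b = sin(fδ)/sin δ ≈ 0.639.
p = a·p₁ + b·p₂ ≈ (0.989, 0.136, 0.058); φ = arcsin(p_z) ≈ 3.31°, λ = atan2(p_y, p_x) ≈ 7.83°.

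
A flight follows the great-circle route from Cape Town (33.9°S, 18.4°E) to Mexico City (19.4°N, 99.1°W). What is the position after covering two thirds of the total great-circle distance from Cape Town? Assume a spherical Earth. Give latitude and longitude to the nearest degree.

≈ 3°S, 64°W

Convert each endpoint to a unit vector on the sphere (x = cos φ cos λ, y = cos φ sin λ, z = sin φ).
The central angle between the endpoints is δ = arccos(p₁·p₂) ≈ 2.149 rad (123.1°).
Interpolate at f = 2/3 with slerp weights a = sin((1−f)δ)/sin δ ≈ 0.784, b = sin(fδ)/sin δ ≈ 1.183.
p = a·p₁ + b·p₂ ≈ (0.441, -0.896, -0.045); φ = arcsin(p_z) ≈ -2.55°, λ = atan2(p_y, p_x) ≈ -63.79°.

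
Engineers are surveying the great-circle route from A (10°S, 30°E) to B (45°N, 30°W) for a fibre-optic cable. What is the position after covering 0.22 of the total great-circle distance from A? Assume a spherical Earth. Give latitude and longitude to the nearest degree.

From cos δ = sin φ₁ sin φ₂ + cos φ₁ cos φ₂ cos Δλ, the central angle is δ ≈ 1.343 rad (77.0°).
Interpolate at f = 0.22 with slerp weights a = sin((1−f)δ)/sin δ ≈ 0.889, b = sin(fδ)/sin δ ≈ 0.299.
p = a·p₁ + b·p₂ ≈ (0.941, 0.332, 0.057); φ = arcsin(p_z) ≈ 3.27°, λ = atan2(p_y, p_x) ≈ 19.43°.

≈ (3°N, 19°E)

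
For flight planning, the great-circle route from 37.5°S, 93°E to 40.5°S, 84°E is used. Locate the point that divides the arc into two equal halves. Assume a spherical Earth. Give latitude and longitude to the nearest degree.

Write both endpoints as unit vectors p₁, p₂ with components (cos φ cos λ, cos φ sin λ, sin φ).
The central angle between the endpoints is δ = arccos(p₁·p₂) ≈ 0.133 rad (7.6°).
Interpolate at f = 1/2 with slerp weights a = sin((1−f)δ)/sin δ ≈ 0.501, b = sin(fδ)/sin δ ≈ 0.501.
p = a·p₁ + b·p₂ ≈ (0.019, 0.776, -0.630); φ = arcsin(p_z) ≈ -39.09°, λ = atan2(p_y, p_x) ≈ 88.60°.

≈ 39°S, 89°E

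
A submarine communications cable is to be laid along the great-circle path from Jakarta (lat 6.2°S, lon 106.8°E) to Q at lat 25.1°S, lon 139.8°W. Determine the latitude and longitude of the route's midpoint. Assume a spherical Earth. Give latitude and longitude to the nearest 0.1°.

Write both endpoints as unit vectors p₁, p₂ with components (cos φ cos λ, cos φ sin λ, sin φ).
The central angle between the endpoints is δ = arccos(p₁·p₂) ≈ 1.888 rad (108.2°).
Interpolate at f = 1/2 with slerp weights a = sin((1−f)δ)/sin δ ≈ 0.852, b = sin(fδ)/sin δ ≈ 0.852.
p = a·p₁ + b·p₂ ≈ (-0.834, 0.313, -0.454); φ = arcsin(p_z) ≈ -26.98°, λ = atan2(p_y, p_x) ≈ 159.44°.

≈ lat 27.0°S, lon 159.4°E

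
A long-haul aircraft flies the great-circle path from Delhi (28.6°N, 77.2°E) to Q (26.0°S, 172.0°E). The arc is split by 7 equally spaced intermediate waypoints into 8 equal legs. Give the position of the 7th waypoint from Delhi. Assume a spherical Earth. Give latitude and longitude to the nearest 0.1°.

The haversine formula gives a central angle δ ≈ 1.850 rad (106.0°) between the endpoints.
Interpolate at f = 7/8 with slerp weights a = sin((1−f)δ)/sin δ ≈ 0.238, b = sin(fδ)/sin δ ≈ 1.039.
p = a·p₁ + b·p₂ ≈ (-0.879, 0.334, -0.341); φ = arcsin(p_z) ≈ -19.96°, λ = atan2(p_y, p_x) ≈ 159.17°.

≈ (20.0°S, 159.2°E)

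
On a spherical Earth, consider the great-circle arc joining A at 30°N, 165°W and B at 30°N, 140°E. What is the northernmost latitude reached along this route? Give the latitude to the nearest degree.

The great circle lies in the plane with unit normal n̂ = (p₁ × p₂)/|p₁ × p₂|.
Here n̂_z ≈ -0.838; the vertex latitude is φ_max = arccos|n̂_z| ≈ 33.1°.
Check via Clairaut: cos φ_max = |cos φ₁| · sin C = cos(30.0°)·sin(75.4°) ≈ 0.838, again giving ≈ 33.1°.

≈ 33°N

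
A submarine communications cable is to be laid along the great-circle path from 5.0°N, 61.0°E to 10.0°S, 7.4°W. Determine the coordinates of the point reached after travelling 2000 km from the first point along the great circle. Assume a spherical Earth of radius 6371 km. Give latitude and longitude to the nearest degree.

≈ 1°N, 43°E

The haversine formula gives a central angle δ ≈ 1.217 rad (69.8°) between the endpoints. The total great-circle distance is δ·R ≈ 1.217 × 6371 ≈ 7757 km, so the target fraction is f = 2000/7757 ≈ 0.258.
Interpolate at f ≈ 0.258 with slerp weights a = sin((1−f)δ)/sin δ ≈ 0.837, b = sin(fδ)/sin δ ≈ 0.329.
p = a·p₁ + b·p₂ ≈ (0.726, 0.688, 0.016); φ = arcsin(p_z) ≈ 0.91°, λ = atan2(p_y, p_x) ≈ 43.46°.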